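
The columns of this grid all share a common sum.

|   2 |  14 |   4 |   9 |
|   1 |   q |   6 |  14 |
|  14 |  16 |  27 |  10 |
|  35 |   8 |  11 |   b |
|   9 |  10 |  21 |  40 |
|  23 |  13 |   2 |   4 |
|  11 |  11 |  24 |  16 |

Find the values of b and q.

b = 2, q = 23

Column 1 sums to 95 and so does column 3; that's the common total.
In column 4 the known cells total 93, leaving 95 − 93 = 2.
In column 2 the known cells total 72, leaving 95 − 72 = 23.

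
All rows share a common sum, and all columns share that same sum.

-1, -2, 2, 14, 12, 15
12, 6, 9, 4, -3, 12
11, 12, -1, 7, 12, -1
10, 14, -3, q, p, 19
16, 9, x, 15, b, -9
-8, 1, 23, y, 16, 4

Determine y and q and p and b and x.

y = 4, q = -4, p = 4, b = -1, x = 10

Rows 1 and 2 both sum to 40, so that's the common total.
The known cells in column 3 total 30, leaving 40 − 30 = 10 for the blank.
The known cells in row 5 total 41, leaving 40 − 41 = -1 for the blank.
The known cells in column 5 total 36, leaving 40 − 36 = 4 for the blank.
The known cells in row 4 total 44, leaving 40 − 44 = -4 for the blank.
The known cells in row 6 total 36, leaving 40 − 36 = 4 for the blank.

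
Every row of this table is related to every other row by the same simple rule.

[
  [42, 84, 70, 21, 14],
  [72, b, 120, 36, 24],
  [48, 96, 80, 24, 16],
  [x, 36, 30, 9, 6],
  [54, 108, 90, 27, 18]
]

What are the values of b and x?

Each row is a constant multiple of every other row — this is a multiplication table with the headers hidden.
Row 2 is 36/21 = 12/7 times row 1, so its entry in column 2 is 84 × 12/7 = 144.
Row 4 is 9/21 = 3/7 times row 1, so its entry in column 1 is 42 × 3/7 = 18.

b = 144, x = 18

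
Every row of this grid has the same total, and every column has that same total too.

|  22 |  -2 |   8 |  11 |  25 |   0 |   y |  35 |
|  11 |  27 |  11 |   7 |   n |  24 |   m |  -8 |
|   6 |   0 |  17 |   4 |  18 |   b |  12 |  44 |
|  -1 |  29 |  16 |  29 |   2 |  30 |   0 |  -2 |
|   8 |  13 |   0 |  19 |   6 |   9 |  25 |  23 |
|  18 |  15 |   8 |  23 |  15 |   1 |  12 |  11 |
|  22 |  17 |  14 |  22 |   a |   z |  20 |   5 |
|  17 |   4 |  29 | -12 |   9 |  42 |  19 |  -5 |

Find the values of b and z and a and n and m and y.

b = 2, z = -5, a = 8, n = 20, m = 11, y = 4

Rows 4 and 5 both sum to 103, so that's the common total.
The known cells in row 1 total 99, leaving 103 − 99 = 4 for the blank.
The known cells in column 7 total 92, leaving 103 − 92 = 11 for the blank.
The known cells in row 2 total 83, leaving 103 − 83 = 20 for the blank.
The known cells in column 5 total 95, leaving 103 − 95 = 8 for the blank.
The known cells in row 7 total 108, leaving 103 − 108 = -5 for the blank.
The known cells in row 3 total 101, leaving 103 − 101 = 2 for the blank.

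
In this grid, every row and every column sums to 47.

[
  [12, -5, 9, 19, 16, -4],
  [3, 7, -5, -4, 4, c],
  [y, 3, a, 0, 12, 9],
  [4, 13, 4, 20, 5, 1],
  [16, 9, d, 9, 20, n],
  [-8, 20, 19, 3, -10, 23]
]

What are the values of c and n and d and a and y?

Row 2: 3 + 7 − 5 − 4 + 4 = 5, so its missing entry is 47 − 5 = 42.
Column 1: 12 + 3 + 4 + 16 − 8 = 27, so its missing entry is 47 − 27 = 20.
Column 6: -4 + 42 + 9 + 1 + 23 = 71, so its missing entry is 47 − 71 = -24.
Row 5: 16 + 9 + 9 + 20 − 24 = 30, so its missing entry is 47 − 30 = 17.
Row 3: 20 + 3 + 0 + 12 + 9 = 44, so its missing entry is 47 − 44 = 3.

c = 42, n = -24, d = 17, a = 3, y = 20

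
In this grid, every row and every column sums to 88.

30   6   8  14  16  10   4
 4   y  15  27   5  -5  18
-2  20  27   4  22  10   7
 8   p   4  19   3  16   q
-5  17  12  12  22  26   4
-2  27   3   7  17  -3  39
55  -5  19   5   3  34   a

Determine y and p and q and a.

The known cells in row 2 total 64, leaving 88 − 64 = 24 for the blank.
The known cells in column 2 total 89, leaving 88 − 89 = -1 for the blank.
The known cells in row 7 total 111, leaving 88 − 111 = -23 for the blank.
The known cells in row 4 total 49, leaving 88 − 49 = 39 for the blank.

y = 24, p = -1, q = 39, a = -23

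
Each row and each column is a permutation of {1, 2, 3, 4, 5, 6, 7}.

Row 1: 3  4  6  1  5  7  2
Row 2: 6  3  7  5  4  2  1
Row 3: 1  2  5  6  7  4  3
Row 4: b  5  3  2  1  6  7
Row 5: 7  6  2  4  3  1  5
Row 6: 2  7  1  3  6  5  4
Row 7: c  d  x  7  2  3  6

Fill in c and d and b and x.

Cell (7,2): column 2 already has {2, 3, 4, 5, 6, 7} → 1.
At (row 7, col 3): column 3 already has {1, 2, 3, 5, 6, 7}, so the value is 4.
Cell (7,1): row 7 already has {1, 2, 3, 4, 6, 7} → 5.
Cell (4,1): row 4 already has {1, 2, 3, 5, 6, 7} → 4.

c = 5, d = 1, b = 4, x = 4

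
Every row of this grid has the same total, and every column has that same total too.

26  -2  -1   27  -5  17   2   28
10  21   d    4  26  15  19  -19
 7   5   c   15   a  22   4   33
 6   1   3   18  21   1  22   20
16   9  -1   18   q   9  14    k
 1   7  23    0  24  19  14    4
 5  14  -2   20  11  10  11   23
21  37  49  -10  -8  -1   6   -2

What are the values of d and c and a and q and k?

d = 16, c = 5, a = 1, q = 22, k = 5

Rows 1 and 4 both sum to 92, so that's the common total.
The known cells in row 2 total 76, leaving 92 − 76 = 16 for the blank.
The known cells in column 3 total 87, leaving 92 − 87 = 5 for the blank.
The known cells in row 3 total 91, leaving 92 − 91 = 1 for the blank.
The known cells in column 5 total 70, leaving 92 − 70 = 22 for the blank.
The known cells in row 5 total 87, leaving 92 − 87 = 5 for the blank.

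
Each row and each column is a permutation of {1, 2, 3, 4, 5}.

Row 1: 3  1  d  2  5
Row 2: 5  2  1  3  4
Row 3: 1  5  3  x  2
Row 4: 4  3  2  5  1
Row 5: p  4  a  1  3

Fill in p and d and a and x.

p = 2, d = 4, a = 5, x = 4

For row 3, column 4: row 3 already has {1, 2, 3, 5}; that leaves 4.
For row 1, column 3: row 1 already has {1, 2, 3, 5}; that leaves 4.
At (row 5, col 1): column 1 already has {1, 3, 4, 5}, so the value is 2.
At (row 5, col 3): row 5 already has {1, 2, 3, 4}, so the value is 5.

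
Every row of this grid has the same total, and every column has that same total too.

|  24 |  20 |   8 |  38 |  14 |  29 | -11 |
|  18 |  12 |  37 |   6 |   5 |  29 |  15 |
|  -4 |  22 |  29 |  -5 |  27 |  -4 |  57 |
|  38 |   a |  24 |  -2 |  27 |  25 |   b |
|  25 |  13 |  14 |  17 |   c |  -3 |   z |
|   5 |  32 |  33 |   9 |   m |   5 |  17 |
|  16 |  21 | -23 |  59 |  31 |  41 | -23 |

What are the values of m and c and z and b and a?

m = 21, c = -3, z = 59, b = 8, a = 2

Rows 1 and 2 both sum to 122, so that's the common total.
Column 2 has 20 + 12 + 22 + 13 + 32 + 21 = 120; the blank must be 122 − 120 = 2.
Row 6 has 5 + 32 + 33 + 9 + 5 + 17 = 101; the blank must be 122 − 101 = 21.
Column 5 has 14 + 5 + 27 + 27 + 21 + 31 = 125; the blank must be 122 − 125 = -3.
Row 5 has 25 + 13 + 14 + 17 − 3 − 3 = 63; the blank must be 122 − 63 = 59.
Row 4 has 38 + 2 + 24 − 2 + 27 + 25 = 114; the blank must be 122 − 114 = 8.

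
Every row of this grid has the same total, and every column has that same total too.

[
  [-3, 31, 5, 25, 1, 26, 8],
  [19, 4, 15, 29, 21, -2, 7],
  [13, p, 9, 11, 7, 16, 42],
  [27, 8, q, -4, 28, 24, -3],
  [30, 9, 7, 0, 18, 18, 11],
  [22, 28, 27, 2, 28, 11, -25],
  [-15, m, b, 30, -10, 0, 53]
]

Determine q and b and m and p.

Rows 1 and 2 both sum to 93, so that's the common total.
The known cells in row 4 total 80, leaving 93 − 80 = 13 for the blank.
The known cells in column 3 total 76, leaving 93 − 76 = 17 for the blank.
The known cells in row 7 total 75, leaving 93 − 75 = 18 for the blank.
The known cells in row 3 total 98, leaving 93 − 98 = -5 for the blank.

q = 13, b = 17, m = 18, p = -5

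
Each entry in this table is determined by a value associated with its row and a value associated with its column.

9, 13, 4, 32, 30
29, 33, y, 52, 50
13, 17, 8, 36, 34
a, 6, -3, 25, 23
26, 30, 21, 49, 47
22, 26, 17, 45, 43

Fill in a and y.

a = 2, y = 24

The difference between any two rows is the same in every column — this is an addition table with the headers hidden.
Row 4 minus row 1 is 23 − 30 = -7, so its entry in column 1 is 9 + (-7) = 2.
Row 2 minus row 1 is 50 − 30 = 20, so its entry in column 3 is 4 + 20 = 24.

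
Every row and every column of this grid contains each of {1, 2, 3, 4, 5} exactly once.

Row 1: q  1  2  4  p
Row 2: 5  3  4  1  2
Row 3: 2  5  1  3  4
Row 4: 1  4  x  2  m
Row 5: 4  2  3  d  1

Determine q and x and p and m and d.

q = 3, x = 5, p = 5, m = 3, d = 5

Cell (5,4): row 5 already has {1, 2, 3, 4} → 5.
For row 1, column 1: column 1 already has {1, 2, 4, 5}; that leaves 3.
At (row 1, col 5): row 1 already has {1, 2, 3, 4}, so the value is 5.
At (row 4, col 5): column 5 already has {1, 2, 4, 5}, so the value is 3.
At (row 4, col 3): row 4 already has {1, 2, 3, 4}, so the value is 5.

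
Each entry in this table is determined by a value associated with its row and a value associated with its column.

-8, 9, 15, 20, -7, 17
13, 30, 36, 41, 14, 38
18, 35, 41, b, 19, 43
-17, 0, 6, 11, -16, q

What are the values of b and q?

The difference between any two rows is the same in every column — this is an addition table with the headers hidden.
Row 3 minus row 1 is 41 − 15 = 26, so its entry in column 4 is 20 + 26 = 46.
Row 4 minus row 1 is 6 − 15 = -9, so its entry in column 6 is 17 + (-9) = 8.

b = 46, q = 8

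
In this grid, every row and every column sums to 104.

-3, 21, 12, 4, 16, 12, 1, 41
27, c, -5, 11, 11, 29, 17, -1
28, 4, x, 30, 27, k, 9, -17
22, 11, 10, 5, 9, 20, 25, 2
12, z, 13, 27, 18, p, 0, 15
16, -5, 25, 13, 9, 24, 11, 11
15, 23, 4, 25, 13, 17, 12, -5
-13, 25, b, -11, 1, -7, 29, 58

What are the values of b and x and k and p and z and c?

The known cells in row 2 total 89, leaving 104 − 89 = 15 for the blank.
The known cells in row 8 total 82, leaving 104 − 82 = 22 for the blank.
The known cells in column 3 total 81, leaving 104 − 81 = 23 for the blank.
The known cells in row 3 total 104, leaving 104 − 104 = 0 for the blank.
The known cells in column 6 total 95, leaving 104 − 95 = 9 for the blank.
The known cells in row 5 total 94, leaving 104 − 94 = 10 for the blank.

b = 22, x = 23, k = 0, p = 9, z = 10, c = 15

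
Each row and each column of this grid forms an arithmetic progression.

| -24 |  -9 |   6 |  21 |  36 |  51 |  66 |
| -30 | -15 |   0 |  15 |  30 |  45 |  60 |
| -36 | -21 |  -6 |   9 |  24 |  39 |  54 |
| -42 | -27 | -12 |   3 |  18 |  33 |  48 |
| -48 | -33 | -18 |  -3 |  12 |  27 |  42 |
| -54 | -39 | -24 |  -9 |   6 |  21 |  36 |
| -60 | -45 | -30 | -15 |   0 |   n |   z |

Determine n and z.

n = 15, z = 30

Along each row the entries change by 15 per step; down each column they change by -6.
Row 7: from -60 at column 1, stepping by 15 to column 6 gives 15.
Row 7: from -60 at column 1, stepping by 15 to column 7 gives 30.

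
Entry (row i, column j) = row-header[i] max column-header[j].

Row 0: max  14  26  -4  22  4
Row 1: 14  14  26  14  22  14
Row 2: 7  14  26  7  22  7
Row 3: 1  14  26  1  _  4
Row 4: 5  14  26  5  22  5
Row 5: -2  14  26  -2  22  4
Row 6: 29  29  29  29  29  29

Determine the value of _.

22

max(1, 22) = 22.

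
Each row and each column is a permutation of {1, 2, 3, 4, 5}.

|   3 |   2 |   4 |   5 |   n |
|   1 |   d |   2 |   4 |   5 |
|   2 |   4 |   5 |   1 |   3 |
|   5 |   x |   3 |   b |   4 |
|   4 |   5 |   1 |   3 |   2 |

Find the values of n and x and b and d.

n = 1, x = 1, b = 2, d = 3

For row 2, column 2: row 2 already has {1, 2, 4, 5}; that leaves 3.
For row 4, column 2: column 2 already has {2, 3, 4, 5}; that leaves 1.
For row 4, column 4: row 4 already has {1, 3, 4, 5}; that leaves 2.
Cell (1,5): row 1 already has {2, 3, 4, 5} → 1.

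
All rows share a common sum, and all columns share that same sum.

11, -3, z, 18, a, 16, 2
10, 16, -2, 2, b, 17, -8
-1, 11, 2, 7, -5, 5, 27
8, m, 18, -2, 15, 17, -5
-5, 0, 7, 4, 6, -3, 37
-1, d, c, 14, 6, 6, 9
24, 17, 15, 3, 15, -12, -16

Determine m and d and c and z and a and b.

Rows 3 and 5 both sum to 46, so that's the common total.
Row 4: 8 + 18 − 2 + 15 + 17 − 5 = 51, so its missing entry is 46 − 51 = -5.
Column 2: -3 + 16 + 11 − 5 + 0 + 17 = 36, so its missing entry is 46 − 36 = 10.
Row 2: 10 + 16 − 2 + 2 + 17 − 8 = 35, so its missing entry is 46 − 35 = 11.
Column 5: 11 − 5 + 15 + 6 + 6 + 15 = 48, so its missing entry is 46 − 48 = -2.
Row 1: 11 − 3 + 18 − 2 + 16 + 2 = 42, so its missing entry is 46 − 42 = 4.
Row 6: -1 + 10 + 14 + 6 + 6 + 9 = 44, so its missing entry is 46 − 44 = 2.

m = -5, d = 10, c = 2, z = 4, a = -2, b = 11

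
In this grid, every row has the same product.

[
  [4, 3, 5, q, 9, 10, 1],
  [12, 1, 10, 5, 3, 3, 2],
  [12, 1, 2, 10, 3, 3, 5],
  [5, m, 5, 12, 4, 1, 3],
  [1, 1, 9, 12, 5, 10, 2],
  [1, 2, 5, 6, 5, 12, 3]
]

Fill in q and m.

Rows 3 and 5 each multiply to 10800, so every row has product 10800.
Row 1: 4×3×5×9×10×1 = 5400, so the missing entry is 10800 ÷ 5400 = 2.
Row 4: 5×5×12×4×1×3 = 3600, so the missing entry is 10800 ÷ 3600 = 3.

q = 2, m = 3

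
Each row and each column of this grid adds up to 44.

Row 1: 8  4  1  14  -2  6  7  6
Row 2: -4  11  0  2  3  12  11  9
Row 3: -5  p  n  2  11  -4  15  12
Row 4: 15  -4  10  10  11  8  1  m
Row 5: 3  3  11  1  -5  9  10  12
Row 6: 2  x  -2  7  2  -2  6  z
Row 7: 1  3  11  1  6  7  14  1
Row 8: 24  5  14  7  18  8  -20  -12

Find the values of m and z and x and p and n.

Row 4: 15 − 4 + 10 + 10 + 11 + 8 + 1 = 51, so its missing entry is 44 − 51 = -7.
Column 8: 6 + 9 + 12 − 7 + 12 + 1 − 12 = 21, so its missing entry is 44 − 21 = 23.
Row 6: 2 − 2 + 7 + 2 − 2 + 6 + 23 = 36, so its missing entry is 44 − 36 = 8.
Column 2: 4 + 11 − 4 + 3 + 8 + 3 + 5 = 30, so its missing entry is 44 − 30 = 14.
Row 3: -5 + 14 + 2 + 11 − 4 + 15 + 12 = 45, so its missing entry is 44 − 45 = -1.

m = -7, z = 23, x = 8, p = 14, n = -1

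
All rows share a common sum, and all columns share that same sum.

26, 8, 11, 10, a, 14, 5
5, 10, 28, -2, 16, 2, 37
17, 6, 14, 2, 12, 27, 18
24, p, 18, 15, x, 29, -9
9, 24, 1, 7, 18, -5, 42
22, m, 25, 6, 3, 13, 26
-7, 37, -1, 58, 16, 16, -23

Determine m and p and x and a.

Rows 2 and 3 both sum to 96, so that's the common total.
The known cells in row 1 total 74, leaving 96 − 74 = 22 for the blank.
The known cells in row 6 total 95, leaving 96 − 95 = 1 for the blank.
The known cells in column 2 total 86, leaving 96 − 86 = 10 for the blank.
The known cells in row 4 total 87, leaving 96 − 87 = 9 for the blank.

m = 1, p = 10, x = 9, a = 22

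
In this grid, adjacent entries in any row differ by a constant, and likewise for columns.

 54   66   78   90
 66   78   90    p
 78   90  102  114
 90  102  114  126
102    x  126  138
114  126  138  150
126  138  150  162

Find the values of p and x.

Along each row the entries change by 12 per step; down each column they change by 12.
Row 2: from 66 at column 1, stepping by 12 to column 4 gives 102.
Row 5: from 102 at column 1, stepping by 12 to column 2 gives 114.

p = 102, x = 114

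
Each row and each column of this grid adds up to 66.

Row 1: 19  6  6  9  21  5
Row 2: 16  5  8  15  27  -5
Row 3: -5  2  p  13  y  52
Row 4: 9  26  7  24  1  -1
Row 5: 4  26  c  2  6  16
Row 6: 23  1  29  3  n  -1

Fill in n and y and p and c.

The known cells in row 6 total 55, leaving 66 − 55 = 11 for the blank.
The known cells in column 5 total 66, leaving 66 − 66 = 0 for the blank.
The known cells in row 5 total 54, leaving 66 − 54 = 12 for the blank.
The known cells in row 3 total 62, leaving 66 − 62 = 4 for the blank.

n = 11, y = 0, p = 4, c = 12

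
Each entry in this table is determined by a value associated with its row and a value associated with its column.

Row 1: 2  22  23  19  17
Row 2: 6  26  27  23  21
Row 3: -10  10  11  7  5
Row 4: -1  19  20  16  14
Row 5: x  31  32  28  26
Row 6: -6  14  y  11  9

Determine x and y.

The difference between any two rows is the same in every column — this is an addition table with the headers hidden.
Row 5 minus row 1 is 28 − 19 = 9, so its entry in column 1 is 2 + 9 = 11.
Row 6 minus row 1 is 11 − 19 = -8, so its entry in column 3 is 23 + (-8) = 15.

x = 11, y = 15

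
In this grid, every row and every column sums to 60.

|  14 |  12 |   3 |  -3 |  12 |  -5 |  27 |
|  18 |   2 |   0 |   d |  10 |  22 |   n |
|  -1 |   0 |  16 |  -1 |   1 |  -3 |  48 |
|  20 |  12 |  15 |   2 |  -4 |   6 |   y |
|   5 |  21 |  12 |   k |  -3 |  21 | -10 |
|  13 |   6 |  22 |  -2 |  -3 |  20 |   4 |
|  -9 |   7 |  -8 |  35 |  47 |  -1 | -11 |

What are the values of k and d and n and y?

The known cells in row 4 total 51, leaving 60 − 51 = 9 for the blank.
The known cells in column 7 total 67, leaving 60 − 67 = -7 for the blank.
The known cells in row 2 total 45, leaving 60 − 45 = 15 for the blank.
The known cells in row 5 total 46, leaving 60 − 46 = 14 for the blank.

k = 14, d = 15, n = -7, y = 9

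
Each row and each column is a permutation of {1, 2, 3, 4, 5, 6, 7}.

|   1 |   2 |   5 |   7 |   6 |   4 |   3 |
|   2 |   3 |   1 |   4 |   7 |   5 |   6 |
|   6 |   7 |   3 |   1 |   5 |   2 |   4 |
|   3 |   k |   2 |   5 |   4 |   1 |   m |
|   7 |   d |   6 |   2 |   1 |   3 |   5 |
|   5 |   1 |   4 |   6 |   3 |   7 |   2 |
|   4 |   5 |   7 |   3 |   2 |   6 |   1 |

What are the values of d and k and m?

d = 4, k = 6, m = 7

Cell (5,2): row 5 already has {1, 2, 3, 5, 6, 7} → 4.
Cell (4,2): column 2 already has {1, 2, 3, 4, 5, 7} → 6.
For row 4, column 7: row 4 already has {1, 2, 3, 4, 5, 6}; that leaves 7.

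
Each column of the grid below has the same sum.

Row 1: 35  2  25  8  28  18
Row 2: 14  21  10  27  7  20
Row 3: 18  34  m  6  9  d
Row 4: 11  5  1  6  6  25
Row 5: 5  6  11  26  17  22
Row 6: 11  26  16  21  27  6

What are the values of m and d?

Column 2 sums to 94 and so does column 4; that's the common total.
In column 3 the known cells total 63, leaving 94 − 63 = 31.
In column 6 the known cells total 91, leaving 94 − 91 = 3.

m = 31, d = 3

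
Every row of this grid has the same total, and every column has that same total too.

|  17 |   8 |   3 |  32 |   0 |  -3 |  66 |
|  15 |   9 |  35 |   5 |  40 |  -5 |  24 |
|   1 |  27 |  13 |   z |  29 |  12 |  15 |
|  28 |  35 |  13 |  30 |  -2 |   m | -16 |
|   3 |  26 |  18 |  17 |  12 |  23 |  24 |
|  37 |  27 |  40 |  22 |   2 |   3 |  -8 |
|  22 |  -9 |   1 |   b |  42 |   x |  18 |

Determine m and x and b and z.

Rows 1 and 2 both sum to 123, so that's the common total.
Row 3: 1 + 27 + 13 + 29 + 12 + 15 = 97, so its missing entry is 123 − 97 = 26.
Column 4: 32 + 5 + 26 + 30 + 17 + 22 = 132, so its missing entry is 123 − 132 = -9.
Row 7: 22 − 9 + 1 − 9 + 42 + 18 = 65, so its missing entry is 123 − 65 = 58.
Row 4: 28 + 35 + 13 + 30 − 2 − 16 = 88, so its missing entry is 123 − 88 = 35.

m = 35, x = 58, b = -9, z = 26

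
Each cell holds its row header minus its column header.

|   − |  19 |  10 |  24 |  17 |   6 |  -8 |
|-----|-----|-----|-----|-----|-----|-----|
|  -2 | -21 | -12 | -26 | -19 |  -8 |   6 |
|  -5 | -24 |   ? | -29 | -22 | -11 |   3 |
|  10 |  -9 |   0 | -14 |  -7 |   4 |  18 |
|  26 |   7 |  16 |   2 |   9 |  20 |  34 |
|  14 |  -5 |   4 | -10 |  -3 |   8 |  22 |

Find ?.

-15

-5 − 10 = -15.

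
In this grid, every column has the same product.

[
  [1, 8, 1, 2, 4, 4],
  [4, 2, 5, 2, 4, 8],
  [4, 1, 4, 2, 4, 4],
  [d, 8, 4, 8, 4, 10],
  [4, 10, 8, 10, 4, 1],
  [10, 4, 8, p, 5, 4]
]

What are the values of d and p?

d = 8, p = 8

Columns 2 and 5 each multiply to 5120, so every column has product 5120.
Column 1: 1×4×4×4×10 = 640, so the missing entry is 5120 ÷ 640 = 8.
Column 4: 2×2×2×8×10 = 640, so the missing entry is 5120 ÷ 640 = 8.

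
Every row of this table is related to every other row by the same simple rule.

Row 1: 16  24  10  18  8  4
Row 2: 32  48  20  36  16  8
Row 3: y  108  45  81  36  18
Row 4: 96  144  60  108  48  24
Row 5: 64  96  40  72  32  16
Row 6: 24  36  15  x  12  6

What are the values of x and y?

Each row is a constant multiple of every other row — this is a multiplication table with the headers hidden.
Row 6 is 15/10 = 3/2 times row 1, so its entry in column 4 is 18 × 3/2 = 27.
Row 3 is 45/10 = 9/2 times row 1, so its entry in column 1 is 16 × 9/2 = 72.

x = 27, y = 72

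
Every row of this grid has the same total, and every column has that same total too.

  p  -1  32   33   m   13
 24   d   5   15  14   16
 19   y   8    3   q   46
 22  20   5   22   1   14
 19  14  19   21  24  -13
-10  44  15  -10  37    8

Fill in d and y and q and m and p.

Rows 4 and 5 both sum to 84, so that's the common total.
Column 1: 24 + 19 + 22 + 19 − 10 = 74, so its missing entry is 84 − 74 = 10.
Row 1: 10 − 1 + 32 + 33 + 13 = 87, so its missing entry is 84 − 87 = -3.
Column 5: -3 + 14 + 1 + 24 + 37 = 73, so its missing entry is 84 − 73 = 11.
Row 3: 19 + 8 + 3 + 11 + 46 = 87, so its missing entry is 84 − 87 = -3.
Row 2: 24 + 5 + 15 + 14 + 16 = 74, so its missing entry is 84 − 74 = 10.

d = 10, y = -3, q = 11, m = -3, p = 10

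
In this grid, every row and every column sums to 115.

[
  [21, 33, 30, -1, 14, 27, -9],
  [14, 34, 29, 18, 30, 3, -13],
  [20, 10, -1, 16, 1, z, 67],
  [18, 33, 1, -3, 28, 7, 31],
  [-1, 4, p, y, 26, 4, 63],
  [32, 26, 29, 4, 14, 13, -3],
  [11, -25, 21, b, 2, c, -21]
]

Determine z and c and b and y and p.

Column 3 has 30 + 29 − 1 + 1 + 29 + 21 = 109; the blank must be 115 − 109 = 6.
Row 5 has -1 + 4 + 6 + 26 + 4 + 63 = 102; the blank must be 115 − 102 = 13.
Column 4 has -1 + 18 + 16 − 3 + 13 + 4 = 47; the blank must be 115 − 47 = 68.
Row 7 has 11 − 25 + 21 + 68 + 2 − 21 = 56; the blank must be 115 − 56 = 59.
Row 3 has 20 + 10 − 1 + 16 + 1 + 67 = 113; the blank must be 115 − 113 = 2.

z = 2, c = 59, b = 68, y = 13, p = 6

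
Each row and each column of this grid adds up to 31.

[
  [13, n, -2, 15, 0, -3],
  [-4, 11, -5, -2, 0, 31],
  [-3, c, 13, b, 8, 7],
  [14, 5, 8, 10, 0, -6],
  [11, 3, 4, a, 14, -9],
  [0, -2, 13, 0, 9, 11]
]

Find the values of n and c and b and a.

n = 8, c = 6, b = 0, a = 8

The known cells in row 1 total 23, leaving 31 − 23 = 8 for the blank.
The known cells in column 2 total 25, leaving 31 − 25 = 6 for the blank.
The known cells in row 3 total 31, leaving 31 − 31 = 0 for the blank.
The known cells in row 5 total 23, leaving 31 − 23 = 8 for the blank.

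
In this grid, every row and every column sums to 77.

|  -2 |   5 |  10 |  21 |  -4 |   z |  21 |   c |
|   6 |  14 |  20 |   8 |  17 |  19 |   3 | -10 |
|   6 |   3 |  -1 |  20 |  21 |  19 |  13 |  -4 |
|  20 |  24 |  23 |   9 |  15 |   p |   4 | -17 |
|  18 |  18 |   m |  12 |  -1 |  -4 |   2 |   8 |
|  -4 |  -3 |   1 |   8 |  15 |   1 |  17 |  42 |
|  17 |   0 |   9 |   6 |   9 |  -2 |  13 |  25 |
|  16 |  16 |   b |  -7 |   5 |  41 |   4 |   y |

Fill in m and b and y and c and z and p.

The known cells in row 5 total 53, leaving 77 − 53 = 24 for the blank.
The known cells in column 3 total 86, leaving 77 − 86 = -9 for the blank.
The known cells in row 8 total 66, leaving 77 − 66 = 11 for the blank.
The known cells in column 8 total 55, leaving 77 − 55 = 22 for the blank.
The known cells in row 1 total 73, leaving 77 − 73 = 4 for the blank.
The known cells in row 4 total 78, leaving 77 − 78 = -1 for the blank.

m = 24, b = -9, y = 11, c = 22, z = 4, p = -1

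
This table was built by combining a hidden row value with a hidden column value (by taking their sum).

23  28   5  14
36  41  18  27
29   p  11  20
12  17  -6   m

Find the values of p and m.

The difference between any two rows is the same in every column — this is an addition table with the headers hidden.
Row 3 minus row 1 is 11 − 5 = 6, so its entry in column 2 is 28 + 6 = 34.
Row 4 minus row 1 is -6 − 5 = -11, so its entry in column 4 is 14 + (-11) = 3.

p = 34, m = 3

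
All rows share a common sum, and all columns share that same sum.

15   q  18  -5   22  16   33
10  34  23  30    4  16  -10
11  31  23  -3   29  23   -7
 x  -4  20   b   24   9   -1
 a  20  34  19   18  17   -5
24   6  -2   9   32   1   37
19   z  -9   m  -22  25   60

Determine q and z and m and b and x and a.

Rows 2 and 3 both sum to 107, so that's the common total.
The known cells in row 1 total 99, leaving 107 − 99 = 8 for the blank.
The known cells in row 5 total 103, leaving 107 − 103 = 4 for the blank.
The known cells in column 2 total 95, leaving 107 − 95 = 12 for the blank.
The known cells in column 1 total 83, leaving 107 − 83 = 24 for the blank.
The known cells in row 4 total 72, leaving 107 − 72 = 35 for the blank.
The known cells in row 7 total 85, leaving 107 − 85 = 22 for the blank.

q = 8, z = 12, m = 22, b = 35, x = 24, a = 4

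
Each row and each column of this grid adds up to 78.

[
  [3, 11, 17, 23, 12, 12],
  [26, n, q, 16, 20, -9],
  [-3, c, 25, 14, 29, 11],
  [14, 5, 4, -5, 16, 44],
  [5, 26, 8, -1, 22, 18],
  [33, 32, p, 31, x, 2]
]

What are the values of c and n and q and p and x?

Row 3 has -3 + 25 + 14 + 29 + 11 = 76; the blank must be 78 − 76 = 2.
Column 5 has 12 + 20 + 29 + 16 + 22 = 99; the blank must be 78 − 99 = -21.
Column 2 has 11 + 2 + 5 + 26 + 32 = 76; the blank must be 78 − 76 = 2.
Row 2 has 26 + 2 + 16 + 20 − 9 = 55; the blank must be 78 − 55 = 23.
Row 6 has 33 + 32 + 31 − 21 + 2 = 77; the blank must be 78 − 77 = 1.

c = 2, n = 2, q = 23, p = 1, x = -21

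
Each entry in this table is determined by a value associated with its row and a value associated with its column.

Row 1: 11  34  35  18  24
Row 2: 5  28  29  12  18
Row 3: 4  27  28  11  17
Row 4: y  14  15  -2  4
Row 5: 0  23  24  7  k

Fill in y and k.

y = -9, k = 13

The difference between any two rows is the same in every column — this is an addition table with the headers hidden.
Row 4 minus row 1 is -2 − 18 = -20, so its entry in column 1 is 11 + (-20) = -9.
Row 5 minus row 1 is 7 − 18 = -11, so its entry in column 5 is 24 + (-11) = 13.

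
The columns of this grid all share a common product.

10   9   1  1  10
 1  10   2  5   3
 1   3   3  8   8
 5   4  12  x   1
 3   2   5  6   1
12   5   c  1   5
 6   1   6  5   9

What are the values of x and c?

x = 9, c = 5

Columns 1 and 5 each multiply to 10800, so every column has product 10800.
Column 4: 1×5×8×6×1×5 = 1200, so the missing entry is 10800 ÷ 1200 = 9.
Column 3: 1×2×3×12×5×6 = 2160, so the missing entry is 10800 ÷ 2160 = 5.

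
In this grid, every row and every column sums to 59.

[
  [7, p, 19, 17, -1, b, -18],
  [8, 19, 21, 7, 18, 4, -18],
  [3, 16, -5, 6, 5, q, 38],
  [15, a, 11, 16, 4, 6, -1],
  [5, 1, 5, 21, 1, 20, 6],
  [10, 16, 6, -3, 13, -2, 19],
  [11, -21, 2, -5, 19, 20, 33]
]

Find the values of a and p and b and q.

a = 8, p = 20, b = 15, q = -4

Row 4: 15 + 11 + 16 + 4 + 6 − 1 = 51, so its missing entry is 59 − 51 = 8.
Row 3: 3 + 16 − 5 + 6 + 5 + 38 = 63, so its missing entry is 59 − 63 = -4.
Column 6: 4 − 4 + 6 + 20 − 2 + 20 = 44, so its missing entry is 59 − 44 = 15.
Row 1: 7 + 19 + 17 − 1 + 15 − 18 = 39, so its missing entry is 59 − 39 = 20.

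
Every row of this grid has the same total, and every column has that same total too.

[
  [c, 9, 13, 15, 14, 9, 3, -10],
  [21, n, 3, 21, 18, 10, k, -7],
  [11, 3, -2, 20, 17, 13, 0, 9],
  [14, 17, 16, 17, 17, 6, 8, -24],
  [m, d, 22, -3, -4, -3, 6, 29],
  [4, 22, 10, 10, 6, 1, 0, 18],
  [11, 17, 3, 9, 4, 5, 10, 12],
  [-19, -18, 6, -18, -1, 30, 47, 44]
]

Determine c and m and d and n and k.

Rows 3 and 4 both sum to 71, so that's the common total.
Row 1 has 9 + 13 + 15 + 14 + 9 + 3 − 10 = 53; the blank must be 71 − 53 = 18.
Column 1 has 18 + 21 + 11 + 14 + 4 + 11 − 19 = 60; the blank must be 71 − 60 = 11.
Column 7 has 3 + 0 + 8 + 6 + 0 + 10 + 47 = 74; the blank must be 71 − 74 = -3.
Row 2 has 21 + 3 + 21 + 18 + 10 − 3 − 7 = 63; the blank must be 71 − 63 = 8.
Row 5 has 11 + 22 − 3 − 4 − 3 + 6 + 29 = 58; the blank must be 71 − 58 = 13.

c = 18, m = 11, d = 13, n = 8, k = -3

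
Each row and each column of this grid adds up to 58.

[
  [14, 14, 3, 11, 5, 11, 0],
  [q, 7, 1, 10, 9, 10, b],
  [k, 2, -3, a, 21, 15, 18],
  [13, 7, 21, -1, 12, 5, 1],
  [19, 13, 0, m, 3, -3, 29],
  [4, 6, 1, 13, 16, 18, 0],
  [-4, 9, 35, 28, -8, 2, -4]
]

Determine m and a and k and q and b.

m = -3, a = 0, k = 5, q = 7, b = 14

The known cells in row 5 total 61, leaving 58 − 61 = -3 for the blank.
The known cells in column 4 total 58, leaving 58 − 58 = 0 for the blank.
The known cells in row 3 total 53, leaving 58 − 53 = 5 for the blank.
The known cells in column 1 total 51, leaving 58 − 51 = 7 for the blank.
The known cells in row 2 total 44, leaving 58 − 44 = 14 for the blank.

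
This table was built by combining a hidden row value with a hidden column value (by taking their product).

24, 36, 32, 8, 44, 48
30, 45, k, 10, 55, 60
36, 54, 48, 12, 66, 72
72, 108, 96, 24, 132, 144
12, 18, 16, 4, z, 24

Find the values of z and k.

Each row is a constant multiple of every other row — this is a multiplication table with the headers hidden.
Row 5 is 4/8 = 1/2 times row 1, so its entry in column 5 is 44 × 1/2 = 22.
Row 2 is 10/8 = 5/4 times row 1, so its entry in column 3 is 32 × 5/4 = 40.

z = 22, k = 40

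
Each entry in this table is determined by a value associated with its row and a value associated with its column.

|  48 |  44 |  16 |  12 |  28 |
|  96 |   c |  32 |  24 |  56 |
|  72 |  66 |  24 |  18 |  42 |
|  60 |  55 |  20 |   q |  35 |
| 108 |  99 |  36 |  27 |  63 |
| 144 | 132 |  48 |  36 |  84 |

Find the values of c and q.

Each row is a constant multiple of every other row — this is a multiplication table with the headers hidden.
Row 2 is 56/28 = 2/1 times row 1, so its entry in column 2 is 44 × 2/1 = 88.
Row 4 is 35/28 = 5/4 times row 1, so its entry in column 4 is 12 × 5/4 = 15.

c = 88, q = 15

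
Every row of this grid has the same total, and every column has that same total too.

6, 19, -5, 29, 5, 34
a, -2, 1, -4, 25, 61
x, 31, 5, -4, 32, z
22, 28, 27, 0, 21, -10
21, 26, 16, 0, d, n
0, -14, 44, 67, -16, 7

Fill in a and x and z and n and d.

Rows 1 and 4 both sum to 88, so that's the common total.
The known cells in column 5 total 67, leaving 88 − 67 = 21 for the blank.
The known cells in row 5 total 84, leaving 88 − 84 = 4 for the blank.
The known cells in row 2 total 81, leaving 88 − 81 = 7 for the blank.
The known cells in column 1 total 56, leaving 88 − 56 = 32 for the blank.
The known cells in row 3 total 96, leaving 88 − 96 = -8 for the blank.

a = 7, x = 32, z = -8, n = 4, d = 21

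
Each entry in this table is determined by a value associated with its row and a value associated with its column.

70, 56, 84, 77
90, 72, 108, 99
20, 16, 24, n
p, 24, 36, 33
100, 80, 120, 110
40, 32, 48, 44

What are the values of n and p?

Each row is a constant multiple of every other row — this is a multiplication table with the headers hidden.
Row 3 is 24/84 = 2/7 times row 1, so its entry in column 4 is 77 × 2/7 = 22.
Row 4 is 36/84 = 3/7 times row 1, so its entry in column 1 is 70 × 3/7 = 30.

n = 22, p = 30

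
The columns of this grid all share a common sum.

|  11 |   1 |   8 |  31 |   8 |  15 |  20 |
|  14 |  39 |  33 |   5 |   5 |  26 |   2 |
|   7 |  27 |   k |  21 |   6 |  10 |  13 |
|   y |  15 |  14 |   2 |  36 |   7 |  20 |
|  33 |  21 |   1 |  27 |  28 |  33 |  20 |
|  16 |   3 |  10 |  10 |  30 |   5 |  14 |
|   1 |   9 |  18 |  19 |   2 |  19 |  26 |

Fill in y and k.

y = 33, k = 31

The complete columns each total 115.
Column 1 is missing 115 − 82 = 33 (since 11 + 14 + 7 + 33 + 16 + 1 = 82).
Column 3 is missing 115 − 84 = 31 (since 8 + 33 + 14 + 1 + 10 + 18 = 84).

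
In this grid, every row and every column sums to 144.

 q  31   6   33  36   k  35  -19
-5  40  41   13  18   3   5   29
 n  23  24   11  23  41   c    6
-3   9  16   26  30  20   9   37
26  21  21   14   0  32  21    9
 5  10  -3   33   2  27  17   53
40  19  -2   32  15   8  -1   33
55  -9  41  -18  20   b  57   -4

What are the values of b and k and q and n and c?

The known cells in column 7 total 143, leaving 144 − 143 = 1 for the blank.
The known cells in row 3 total 129, leaving 144 − 129 = 15 for the blank.
The known cells in column 1 total 133, leaving 144 − 133 = 11 for the blank.
The known cells in row 1 total 133, leaving 144 − 133 = 11 for the blank.
The known cells in row 8 total 142, leaving 144 − 142 = 2 for the blank.

b = 2, k = 11, q = 11, n = 15, c = 1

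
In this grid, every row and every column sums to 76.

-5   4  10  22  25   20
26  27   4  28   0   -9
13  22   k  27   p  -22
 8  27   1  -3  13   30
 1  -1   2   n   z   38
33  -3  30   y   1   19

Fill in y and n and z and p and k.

Column 3: 10 + 4 + 1 + 2 + 30 = 47, so its missing entry is 76 − 47 = 29.
Row 3: 13 + 22 + 29 + 27 − 22 = 69, so its missing entry is 76 − 69 = 7.
Column 5: 25 + 0 + 7 + 13 + 1 = 46, so its missing entry is 76 − 46 = 30.
Row 5: 1 − 1 + 2 + 30 + 38 = 70, so its missing entry is 76 − 70 = 6.
Row 6: 33 − 3 + 30 + 1 + 19 = 80, so its missing entry is 76 − 80 = -4.

y = -4, n = 6, z = 30, p = 7, k = 29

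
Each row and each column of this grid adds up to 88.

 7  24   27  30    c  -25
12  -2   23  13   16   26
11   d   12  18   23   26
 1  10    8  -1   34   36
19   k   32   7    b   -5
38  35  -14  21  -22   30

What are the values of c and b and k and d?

The known cells in row 1 total 63, leaving 88 − 63 = 25 for the blank.
The known cells in column 5 total 76, leaving 88 − 76 = 12 for the blank.
The known cells in row 3 total 90, leaving 88 − 90 = -2 for the blank.
The known cells in row 5 total 65, leaving 88 − 65 = 23 for the blank.

c = 25, b = 12, k = 23, d = -2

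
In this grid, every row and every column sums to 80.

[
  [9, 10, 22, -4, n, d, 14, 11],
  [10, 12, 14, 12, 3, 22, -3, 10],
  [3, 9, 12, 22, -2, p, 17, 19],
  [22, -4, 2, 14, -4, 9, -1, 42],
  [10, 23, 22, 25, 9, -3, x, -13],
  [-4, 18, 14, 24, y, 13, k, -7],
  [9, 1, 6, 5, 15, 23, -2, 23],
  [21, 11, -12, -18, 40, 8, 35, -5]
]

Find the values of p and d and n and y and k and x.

Row 5 has 10 + 23 + 22 + 25 + 9 − 3 − 13 = 73; the blank must be 80 − 73 = 7.
Column 7 has 14 − 3 + 17 − 1 + 7 − 2 + 35 = 67; the blank must be 80 − 67 = 13.
Row 6 has -4 + 18 + 14 + 24 + 13 + 13 − 7 = 71; the blank must be 80 − 71 = 9.
Column 5 has 3 − 2 − 4 + 9 + 9 + 15 + 40 = 70; the blank must be 80 − 70 = 10.
Row 1 has 9 + 10 + 22 − 4 + 10 + 14 + 11 = 72; the blank must be 80 − 72 = 8.
Row 3 has 3 + 9 + 12 + 22 − 2 + 17 + 19 = 80; the blank must be 80 − 80 = 0.

p = 0, d = 8, n = 10, y = 9, k = 13, x = 7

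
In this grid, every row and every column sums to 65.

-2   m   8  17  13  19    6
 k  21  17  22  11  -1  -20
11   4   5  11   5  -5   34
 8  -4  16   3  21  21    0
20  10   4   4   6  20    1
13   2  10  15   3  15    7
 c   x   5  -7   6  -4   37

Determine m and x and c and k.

m = 4, x = 28, c = 0, k = 15

The known cells in row 1 total 61, leaving 65 − 61 = 4 for the blank.
The known cells in column 2 total 37, leaving 65 − 37 = 28 for the blank.
The known cells in row 2 total 50, leaving 65 − 50 = 15 for the blank.
The known cells in row 7 total 65, leaving 65 − 65 = 0 for the blank.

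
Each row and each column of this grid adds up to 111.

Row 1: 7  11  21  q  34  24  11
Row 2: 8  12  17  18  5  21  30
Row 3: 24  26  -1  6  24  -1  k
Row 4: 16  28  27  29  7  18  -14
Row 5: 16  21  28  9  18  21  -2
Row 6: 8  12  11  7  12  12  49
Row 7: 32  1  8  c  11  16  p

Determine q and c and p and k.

q = 3, c = 39, p = 4, k = 33

Row 1 has 7 + 11 + 21 + 34 + 24 + 11 = 108; the blank must be 111 − 108 = 3.
Row 3 has 24 + 26 − 1 + 6 + 24 − 1 = 78; the blank must be 111 − 78 = 33.
Column 7 has 11 + 30 + 33 − 14 − 2 + 49 = 107; the blank must be 111 − 107 = 4.
Row 7 has 32 + 1 + 8 + 11 + 16 + 4 = 72; the blank must be 111 − 72 = 39.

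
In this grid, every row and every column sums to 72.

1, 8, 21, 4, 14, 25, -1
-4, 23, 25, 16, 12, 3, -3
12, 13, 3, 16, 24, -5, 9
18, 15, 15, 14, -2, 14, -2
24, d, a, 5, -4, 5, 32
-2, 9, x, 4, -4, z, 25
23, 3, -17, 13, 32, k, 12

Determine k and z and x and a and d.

k = 6, z = 24, x = 16, a = 9, d = 1

Row 7: 23 + 3 − 17 + 13 + 32 + 12 = 66, so its missing entry is 72 − 66 = 6.
Column 6: 25 + 3 − 5 + 14 + 5 + 6 = 48, so its missing entry is 72 − 48 = 24.
Column 2: 8 + 23 + 13 + 15 + 9 + 3 = 71, so its missing entry is 72 − 71 = 1.
Row 5: 24 + 1 + 5 − 4 + 5 + 32 = 63, so its missing entry is 72 − 63 = 9.
Row 6: -2 + 9 + 4 − 4 + 24 + 25 = 56, so its missing entry is 72 − 56 = 16.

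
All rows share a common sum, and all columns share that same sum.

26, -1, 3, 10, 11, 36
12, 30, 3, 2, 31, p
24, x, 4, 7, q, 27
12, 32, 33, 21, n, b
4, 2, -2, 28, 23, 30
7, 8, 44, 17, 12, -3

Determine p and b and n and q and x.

Rows 1 and 5 both sum to 85, so that's the common total.
Column 2: -1 + 30 + 32 + 2 + 8 = 71, so its missing entry is 85 − 71 = 14.
Row 3: 24 + 14 + 4 + 7 + 27 = 76, so its missing entry is 85 − 76 = 9.
Column 5: 11 + 31 + 9 + 23 + 12 = 86, so its missing entry is 85 − 86 = -1.
Row 2: 12 + 30 + 3 + 2 + 31 = 78, so its missing entry is 85 − 78 = 7.
Row 4: 12 + 32 + 33 + 21 − 1 = 97, so its missing entry is 85 − 97 = -12.

p = 7, b = -12, n = -1, q = 9, x = 14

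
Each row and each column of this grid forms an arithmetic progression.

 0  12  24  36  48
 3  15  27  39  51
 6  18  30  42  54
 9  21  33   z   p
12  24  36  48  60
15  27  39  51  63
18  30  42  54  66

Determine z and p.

z = 45, p = 57

Along each row the entries change by 12 per step; down each column they change by 3.
Row 4: from 9 at column 1, stepping by 12 to column 4 gives 45.
Row 4: from 9 at column 1, stepping by 12 to column 5 gives 57.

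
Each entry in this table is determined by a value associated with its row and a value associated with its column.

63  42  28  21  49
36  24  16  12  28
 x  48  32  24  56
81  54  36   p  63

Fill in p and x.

Each row is a constant multiple of every other row — this is a multiplication table with the headers hidden.
Row 4 is 36/28 = 9/7 times row 1, so its entry in column 4 is 21 × 9/7 = 27.
Row 3 is 32/28 = 8/7 times row 1, so its entry in column 1 is 63 × 8/7 = 72.

p = 27, x = 72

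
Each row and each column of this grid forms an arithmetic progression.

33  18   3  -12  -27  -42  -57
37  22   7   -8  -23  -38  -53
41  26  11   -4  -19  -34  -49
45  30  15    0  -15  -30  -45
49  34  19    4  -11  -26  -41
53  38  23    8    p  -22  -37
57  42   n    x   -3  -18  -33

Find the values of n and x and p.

Along each row the entries change by -15 per step; down each column they change by 4.
Row 7: from 57 at column 1, stepping by -15 to column 3 gives 27.
Row 7: from 57 at column 1, stepping by -15 to column 4 gives 12.
Row 6: from 53 at column 1, stepping by -15 to column 5 gives -7.

n = 27, x = 12, p = -7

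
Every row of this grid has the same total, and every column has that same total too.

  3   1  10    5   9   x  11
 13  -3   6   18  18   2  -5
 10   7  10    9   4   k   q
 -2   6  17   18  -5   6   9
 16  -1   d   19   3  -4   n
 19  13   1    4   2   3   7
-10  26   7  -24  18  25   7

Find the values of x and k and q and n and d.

Rows 2 and 4 both sum to 49, so that's the common total.
Column 3 has 10 + 6 + 10 + 17 + 1 + 7 = 51; the blank must be 49 − 51 = -2.
Row 5 has 16 − 1 − 2 + 19 + 3 − 4 = 31; the blank must be 49 − 31 = 18.
Column 7 has 11 − 5 + 9 + 18 + 7 + 7 = 47; the blank must be 49 − 47 = 2.
Row 1 has 3 + 1 + 10 + 5 + 9 + 11 = 39; the blank must be 49 − 39 = 10.
Row 3 has 10 + 7 + 10 + 9 + 4 + 2 = 42; the blank must be 49 − 42 = 7.

x = 10, k = 7, q = 2, n = 18, d = -2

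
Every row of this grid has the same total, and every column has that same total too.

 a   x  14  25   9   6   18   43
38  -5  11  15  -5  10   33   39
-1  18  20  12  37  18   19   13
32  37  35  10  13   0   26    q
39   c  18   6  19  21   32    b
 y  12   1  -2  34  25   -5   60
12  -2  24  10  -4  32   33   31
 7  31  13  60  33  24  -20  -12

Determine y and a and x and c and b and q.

y = 11, a = -2, x = 23, c = 22, b = -21, q = -17

Rows 2 and 3 both sum to 136, so that's the common total.
Row 4: 32 + 37 + 35 + 10 + 13 + 0 + 26 = 153, so its missing entry is 136 − 153 = -17.
Row 6: 12 + 1 − 2 + 34 + 25 − 5 + 60 = 125, so its missing entry is 136 − 125 = 11.
Column 1: 38 − 1 + 32 + 39 + 11 + 12 + 7 = 138, so its missing entry is 136 − 138 = -2.
Row 1: -2 + 14 + 25 + 9 + 6 + 18 + 43 = 113, so its missing entry is 136 − 113 = 23.
Column 2: 23 − 5 + 18 + 37 + 12 − 2 + 31 = 114, so its missing entry is 136 − 114 = 22.
Row 5: 39 + 22 + 18 + 6 + 19 + 21 + 32 = 157, so its missing entry is 136 − 157 = -21.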